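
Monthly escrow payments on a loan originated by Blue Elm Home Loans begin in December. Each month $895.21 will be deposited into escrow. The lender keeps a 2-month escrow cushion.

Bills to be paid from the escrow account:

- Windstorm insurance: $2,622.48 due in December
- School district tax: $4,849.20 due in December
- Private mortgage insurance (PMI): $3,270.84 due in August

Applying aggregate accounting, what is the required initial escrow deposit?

$8,366.89

Cushion = 2 × $895.21 = $1,790.42
Trial balance (start $0, +$895.21 each month, − disbursements):
  Dec: +$895.21 − $7,471.68 → -$6,576.47
  Jan: +$895.21 → -$5,681.26
  Feb: +$895.21 → -$4,786.05
  Mar: +$895.21 → -$3,890.84
  Apr: +$895.21 → -$2,995.63
  May: +$895.21 → -$2,100.42
  Jun: +$895.21 → -$1,205.21
  Jul: +$895.21 → -$310.00
  Aug: +$895.21 − $3,270.84 → -$2,685.63
  Sep: +$895.21 → -$1,790.42
  Oct: +$895.21 → -$895.21
  Nov: +$895.21 → $0.00
Lowest trial balance = -$6,576.47 (Dec)
Initial deposit = cushion − low point = $1,790.42 − (-$6,576.47) = $8,366.89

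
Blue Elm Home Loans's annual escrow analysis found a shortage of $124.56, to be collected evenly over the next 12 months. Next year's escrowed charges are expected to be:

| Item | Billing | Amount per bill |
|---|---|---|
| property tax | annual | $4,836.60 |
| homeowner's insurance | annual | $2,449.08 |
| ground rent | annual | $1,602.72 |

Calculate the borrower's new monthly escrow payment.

$751.08

Property tax = $4,836.60/yr
Homeowner's insurance = $2,449.08/yr
Ground rent = $1,602.72/yr
Total per year = $4,836.60 + $2,449.08 + $1,602.72 = $8,888.40
Monthly = $8,888.40 ÷ 12 = $740.70
Shortage per month = $124.56 ÷ 12 = $10.38
New monthly escrow = $740.70 + $10.38 = $751.08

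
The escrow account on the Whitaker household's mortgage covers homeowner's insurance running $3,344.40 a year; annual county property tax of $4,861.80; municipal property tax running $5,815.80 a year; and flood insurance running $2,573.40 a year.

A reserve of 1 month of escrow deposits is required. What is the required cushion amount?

$1,382.95

Homeowner's insurance — $3,344.40 annually
County property tax — $4,861.80 annually
Municipal property tax — $5,815.80 annually
Flood insurance — $2,573.40 annually
Combined annual = $3,344.40 + $4,861.80 + $5,815.80 + $2,573.40 = $16,595.40
Monthly = $16,595.40 ÷ 12 = $1,382.95
Required cushion = 1 × $1,382.95 = $1,382.95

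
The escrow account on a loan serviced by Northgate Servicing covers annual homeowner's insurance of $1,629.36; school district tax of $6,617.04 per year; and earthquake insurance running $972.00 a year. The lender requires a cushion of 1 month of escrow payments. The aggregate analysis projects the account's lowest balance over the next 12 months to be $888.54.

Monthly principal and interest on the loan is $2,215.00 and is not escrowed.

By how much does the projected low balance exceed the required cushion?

Homeowner's insurance — $1,629.36
School district tax — $6,617.04
Earthquake insurance — $972.00
Yearly total = $9,218.40
Base monthly escrow = $9,218.40 / 12 = $768.20
Required reserve = 1 × $768.20 = $768.20
Excess over cushion: $888.54 − $768.20 = $120.34

$120.34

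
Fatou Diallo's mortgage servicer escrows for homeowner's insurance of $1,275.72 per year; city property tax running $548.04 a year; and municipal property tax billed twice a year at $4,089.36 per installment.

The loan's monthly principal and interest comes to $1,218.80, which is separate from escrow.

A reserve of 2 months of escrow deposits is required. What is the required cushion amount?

$1,667.08

Homeowner's insurance — $1,275.72 annually
City property tax — $548.04 annually
Municipal property tax — $4,089.36 × 2 = $8,178.72 annually
Total per year = $10,002.48
Per month = $10,002.48 ÷ 12 = $833.54
Cushion = 2 × $833.54 = $1,667.08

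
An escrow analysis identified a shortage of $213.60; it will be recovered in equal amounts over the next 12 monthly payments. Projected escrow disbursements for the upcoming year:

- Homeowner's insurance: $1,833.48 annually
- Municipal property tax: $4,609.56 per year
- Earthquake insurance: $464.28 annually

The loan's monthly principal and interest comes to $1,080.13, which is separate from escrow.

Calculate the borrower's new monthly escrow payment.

Homeowner's insurance = $1,833.48 annually
Municipal property tax = $4,609.56 annually
Earthquake insurance = $464.28 annually
Total per year = $1,833.48 + $4,609.56 + $464.28 = $6,907.32
Per month = $6,907.32 ÷ 12 = $575.61
Shortage spread = $213.60 ÷ 12 = $17.80/mo
Adjusted monthly = $575.61 + $17.80 = $593.41

$593.41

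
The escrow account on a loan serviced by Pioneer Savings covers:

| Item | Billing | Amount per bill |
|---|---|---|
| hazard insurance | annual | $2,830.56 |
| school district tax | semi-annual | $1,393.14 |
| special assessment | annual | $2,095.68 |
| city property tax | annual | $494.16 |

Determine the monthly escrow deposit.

Hazard insurance — $2,830.56
School district tax — $1,393.14 × 2 = $2,786.28
Special assessment — $2,095.68
City property tax — $494.16
Total per year = $8,206.68
Per month = $8,206.68 ÷ 12 = $683.89

$683.89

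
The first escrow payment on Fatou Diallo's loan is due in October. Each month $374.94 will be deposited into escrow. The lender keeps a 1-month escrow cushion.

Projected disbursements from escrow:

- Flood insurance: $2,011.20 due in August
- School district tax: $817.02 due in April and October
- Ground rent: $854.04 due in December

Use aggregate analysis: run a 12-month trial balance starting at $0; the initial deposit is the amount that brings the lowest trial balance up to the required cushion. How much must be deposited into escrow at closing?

Cushion = 1 × $374.94 = $374.94
Trial balance (start $0, +$374.94 each month, − disbursements):
  Oct: +$374.94 − $817.02 → -$442.08
  Nov: +$374.94 → -$67.14
  Dec: +$374.94 − $854.04 → -$546.24
  Jan: +$374.94 → -$171.30
  Feb: +$374.94 → $203.64
  Mar: +$374.94 → $578.58
  Apr: +$374.94 − $817.02 → $136.50
  May: +$374.94 → $511.44
  Jun: +$374.94 → $886.38
  Jul: +$374.94 → $1,261.32
  Aug: +$374.94 − $2,011.20 → -$374.94
  Sep: +$374.94 → $0.00
Lowest trial balance = -$546.24 (Dec)
Initial deposit = cushion − low point = $374.94 − (-$546.24) = $921.18

$921.18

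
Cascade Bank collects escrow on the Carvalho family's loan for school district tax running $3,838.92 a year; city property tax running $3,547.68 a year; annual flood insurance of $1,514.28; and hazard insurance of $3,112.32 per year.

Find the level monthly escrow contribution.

$1,001.10

School district tax: $3,838.92 per year
City property tax: $3,547.68 per year
Flood insurance: $1,514.28 per year
Hazard insurance: $3,112.32 per year
Annual escrow total = $12,013.20
Monthly = $12,013.20 / 12 = $1,001.10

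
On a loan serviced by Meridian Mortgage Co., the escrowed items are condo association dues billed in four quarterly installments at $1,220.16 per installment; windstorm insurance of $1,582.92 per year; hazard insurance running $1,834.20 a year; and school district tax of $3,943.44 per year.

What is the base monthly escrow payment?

$1,020.10

Condo association dues — $1,220.16 × 4 = $4,880.64/yr
Windstorm insurance — $1,582.92/yr
Hazard insurance — $1,834.20/yr
School district tax — $3,943.44/yr
Combined annual = $4,880.64 + $1,582.92 + $1,834.20 + $3,943.44 = $12,241.20
Per month = $12,241.20 ÷ 12 = $1,020.10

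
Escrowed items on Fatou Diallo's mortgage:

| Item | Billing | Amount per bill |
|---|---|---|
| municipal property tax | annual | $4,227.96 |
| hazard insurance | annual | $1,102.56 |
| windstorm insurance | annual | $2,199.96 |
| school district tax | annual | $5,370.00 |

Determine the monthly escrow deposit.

Municipal property tax — $4,227.96
Hazard insurance — $1,102.56
Windstorm insurance — $2,199.96
School district tax — $5,370.00
Total per year = $4,227.96 + $1,102.56 + $2,199.96 + $5,370.00 = $12,900.48
Monthly escrow = $12,900.48 / 12 = $1,075.04

$1,075.04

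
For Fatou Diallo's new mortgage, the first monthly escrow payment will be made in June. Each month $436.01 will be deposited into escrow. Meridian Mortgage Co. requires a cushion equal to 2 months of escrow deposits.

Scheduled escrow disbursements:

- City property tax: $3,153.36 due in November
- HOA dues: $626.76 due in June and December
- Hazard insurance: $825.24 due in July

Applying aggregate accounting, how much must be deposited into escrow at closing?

Cushion = 2 × $436.01 = $872.02
Trial balance (start $0, +$436.01 each month, − disbursements):
  Jun: +$436.01 − $626.76 → -$190.75
  Jul: +$436.01 − $825.24 → -$579.98
  Aug: +$436.01 → -$143.97
  Sep: +$436.01 → $292.04
  Oct: +$436.01 → $728.05
  Nov: +$436.01 − $3,153.36 → -$1,989.30
  Dec: +$436.01 − $626.76 → -$2,180.05
  Jan: +$436.01 → -$1,744.04
  Feb: +$436.01 → -$1,308.03
  Mar: +$436.01 → -$872.02
  Apr: +$436.01 → -$436.01
  May: +$436.01 → $0.00
Lowest trial balance = -$2,180.05 (Dec)
Initial deposit = cushion − low point = $872.02 − (-$2,180.05) = $3,052.07

$3,052.07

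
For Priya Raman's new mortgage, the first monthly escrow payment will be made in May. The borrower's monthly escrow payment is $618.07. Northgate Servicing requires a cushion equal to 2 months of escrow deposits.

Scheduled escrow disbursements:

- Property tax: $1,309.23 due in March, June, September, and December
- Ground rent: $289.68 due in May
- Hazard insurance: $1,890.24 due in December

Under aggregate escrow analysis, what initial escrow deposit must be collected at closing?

$2,399.19

Cushion = 2 × $618.07 = $1,236.14
Trial balance (start $0, +$618.07 each month, − disbursements):
  May: +$618.07 − $289.68 → $328.39
  Jun: +$618.07 − $1,309.23 → -$362.77
  Jul: +$618.07 → $255.30
  Aug: +$618.07 → $873.37
  Sep: +$618.07 − $1,309.23 → $182.21
  Oct: +$618.07 → $800.28
  Nov: +$618.07 → $1,418.35
  Dec: +$618.07 − $3,199.47 → -$1,163.05
  Jan: +$618.07 → -$544.98
  Feb: +$618.07 → $73.09
  Mar: +$618.07 − $1,309.23 → -$618.07
  Apr: +$618.07 → $0.00
Lowest trial balance = -$1,163.05 (Dec)
Initial deposit = cushion − low point = $1,236.14 − (-$1,163.05) = $2,399.19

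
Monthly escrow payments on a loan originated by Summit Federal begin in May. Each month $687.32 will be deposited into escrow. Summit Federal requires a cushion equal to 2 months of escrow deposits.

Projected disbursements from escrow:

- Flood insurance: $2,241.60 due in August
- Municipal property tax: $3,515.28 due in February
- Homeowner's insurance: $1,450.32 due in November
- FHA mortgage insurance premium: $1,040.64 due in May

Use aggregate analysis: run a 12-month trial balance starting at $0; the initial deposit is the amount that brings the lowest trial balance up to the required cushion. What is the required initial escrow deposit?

Cushion = 2 × $687.32 = $1,374.64
Trial balance (start $0, +$687.32 each month, − disbursements):
  May: +$687.32 − $1,040.64 → -$353.32
  Jun: +$687.32 → $334.00
  Jul: +$687.32 → $1,021.32
  Aug: +$687.32 − $2,241.60 → -$532.96
  Sep: +$687.32 → $154.36
  Oct: +$687.32 → $841.68
  Nov: +$687.32 − $1,450.32 → $78.68
  Dec: +$687.32 → $766.00
  Jan: +$687.32 → $1,453.32
  Feb: +$687.32 − $3,515.28 → -$1,374.64
  Mar: +$687.32 → -$687.32
  Apr: +$687.32 → $0.00
Lowest trial balance = -$1,374.64 (Feb)
Initial deposit = cushion − low point = $1,374.64 − (-$1,374.64) = $2,749.28

$2,749.28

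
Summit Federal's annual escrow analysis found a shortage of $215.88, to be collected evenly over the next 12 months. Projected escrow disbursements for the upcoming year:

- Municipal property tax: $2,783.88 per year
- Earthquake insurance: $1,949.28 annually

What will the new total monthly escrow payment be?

Municipal property tax = $2,783.88 annually
Earthquake insurance = $1,949.28 annually
Combined annual = $2,783.88 + $1,949.28 = $4,733.16
Monthly escrow = $4,733.16 ÷ 12 = $394.43
Shortage spread = $215.88 ÷ 12 = $17.99/mo
New monthly escrow = $394.43 + $17.99 = $412.42

$412.42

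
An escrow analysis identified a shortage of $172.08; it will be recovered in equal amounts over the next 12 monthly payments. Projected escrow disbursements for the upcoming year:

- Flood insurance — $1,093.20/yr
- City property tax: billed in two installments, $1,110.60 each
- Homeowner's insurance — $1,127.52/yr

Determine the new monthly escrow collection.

$384.50

Flood insurance: $1,093.20/yr
City property tax: $1,110.60 × 2 = $2,221.20/yr
Homeowner's insurance: $1,127.52/yr
Annual escrow total = $4,441.92
Base monthly escrow = $4,441.92 / 12 = $370.16
Shortage per month = $172.08 ÷ 12 = $14.34
Adjusted monthly = $370.16 + $14.34 = $384.50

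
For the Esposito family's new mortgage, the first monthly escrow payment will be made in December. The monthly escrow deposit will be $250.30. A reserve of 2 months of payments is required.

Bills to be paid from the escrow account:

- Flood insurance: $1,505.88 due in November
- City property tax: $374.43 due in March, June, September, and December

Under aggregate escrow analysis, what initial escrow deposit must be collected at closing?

Cushion = 2 × $250.30 = $500.60
Trial balance (start $0, +$250.30 each month, − disbursements):
  Dec: +$250.30 − $374.43 → -$124.13
  Jan: +$250.30 → $126.17
  Feb: +$250.30 → $376.47
  Mar: +$250.30 − $374.43 → $252.34
  Apr: +$250.30 → $502.64
  May: +$250.30 → $752.94
  Jun: +$250.30 − $374.43 → $628.81
  Jul: +$250.30 → $879.11
  Aug: +$250.30 → $1,129.41
  Sep: +$250.30 − $374.43 → $1,005.28
  Oct: +$250.30 → $1,255.58
  Nov: +$250.30 − $1,505.88 → $0.00
Lowest trial balance = -$124.13 (Dec)
Initial deposit = cushion − low point = $500.60 − (-$124.13) = $624.73

$624.73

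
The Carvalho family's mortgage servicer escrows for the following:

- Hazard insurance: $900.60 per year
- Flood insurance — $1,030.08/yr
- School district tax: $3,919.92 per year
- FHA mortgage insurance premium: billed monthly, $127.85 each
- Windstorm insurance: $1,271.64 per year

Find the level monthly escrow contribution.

$721.37

Hazard insurance — $900.60 per year
Flood insurance — $1,030.08 per year
School district tax — $3,919.92 per year
FHA mortgage insurance premium — $127.85 × 12 = $1,534.20 per year
Windstorm insurance — $1,271.64 per year
Total per year = $8,656.44
Monthly escrow = $8,656.44 ÷ 12 = $721.37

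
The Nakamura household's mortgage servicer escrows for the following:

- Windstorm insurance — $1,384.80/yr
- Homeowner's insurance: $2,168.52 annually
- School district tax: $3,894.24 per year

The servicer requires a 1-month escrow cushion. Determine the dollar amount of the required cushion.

Windstorm insurance — $1,384.80 per year
Homeowner's insurance — $2,168.52 per year
School district tax — $3,894.24 per year
Combined annual = $7,447.56
Per month = $7,447.56 / 12 = $620.63
Reserve = 1 × $620.63 = $620.63

$620.63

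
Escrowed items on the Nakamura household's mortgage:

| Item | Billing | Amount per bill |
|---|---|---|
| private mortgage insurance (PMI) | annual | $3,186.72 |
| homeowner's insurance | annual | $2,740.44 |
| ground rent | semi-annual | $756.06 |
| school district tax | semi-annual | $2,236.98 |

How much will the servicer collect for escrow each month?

$992.77

Private mortgage insurance (PMI): $3,186.72/yr
Homeowner's insurance: $2,740.44/yr
Ground rent: $756.06 × 2 = $1,512.12/yr
School district tax: $2,236.98 × 2 = $4,473.96/yr
Annual escrow total = $3,186.72 + $2,740.44 + $1,512.12 + $4,473.96 = $11,913.24
Per month = $11,913.24 / 12 = $992.77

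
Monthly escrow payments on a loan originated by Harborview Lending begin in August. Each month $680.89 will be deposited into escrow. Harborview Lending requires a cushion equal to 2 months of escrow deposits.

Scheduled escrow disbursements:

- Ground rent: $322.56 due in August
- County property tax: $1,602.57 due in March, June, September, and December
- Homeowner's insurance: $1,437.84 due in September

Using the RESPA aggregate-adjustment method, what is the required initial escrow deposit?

$3,362.97

Cushion = 2 × $680.89 = $1,361.78
Trial balance (start $0, +$680.89 each month, − disbursements):
  Aug: +$680.89 − $322.56 → $358.33
  Sep: +$680.89 − $3,040.41 → -$2,001.19
  Oct: +$680.89 → -$1,320.30
  Nov: +$680.89 → -$639.41
  Dec: +$680.89 − $1,602.57 → -$1,561.09
  Jan: +$680.89 → -$880.20
  Feb: +$680.89 → -$199.31
  Mar: +$680.89 − $1,602.57 → -$1,120.99
  Apr: +$680.89 → -$440.10
  May: +$680.89 → $240.79
  Jun: +$680.89 − $1,602.57 → -$680.89
  Jul: +$680.89 → $0.00
Lowest trial balance = -$2,001.19 (Sep)
Initial deposit = cushion − low point = $1,361.78 − (-$2,001.19) = $3,362.97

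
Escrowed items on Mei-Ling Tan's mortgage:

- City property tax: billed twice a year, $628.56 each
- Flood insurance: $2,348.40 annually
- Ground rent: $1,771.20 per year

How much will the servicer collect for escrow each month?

City property tax: $628.56 × 2 = $1,257.12 per year
Flood insurance: $2,348.40 per year
Ground rent: $1,771.20 per year
Total annual escrow = $1,257.12 + $2,348.40 + $1,771.20 = $5,376.72
Per month = $5,376.72 / 12 = $448.06

$448.06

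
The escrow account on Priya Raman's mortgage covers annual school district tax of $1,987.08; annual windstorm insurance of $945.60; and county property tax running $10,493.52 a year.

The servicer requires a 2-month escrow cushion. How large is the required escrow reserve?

School district tax = $1,987.08/yr
Windstorm insurance = $945.60/yr
County property tax = $10,493.52/yr
Total annual escrow = $1,987.08 + $945.60 + $10,493.52 = $13,426.20
Monthly = $13,426.20 ÷ 12 = $1,118.85
Reserve = 2 × $1,118.85 = $2,237.70

$2,237.70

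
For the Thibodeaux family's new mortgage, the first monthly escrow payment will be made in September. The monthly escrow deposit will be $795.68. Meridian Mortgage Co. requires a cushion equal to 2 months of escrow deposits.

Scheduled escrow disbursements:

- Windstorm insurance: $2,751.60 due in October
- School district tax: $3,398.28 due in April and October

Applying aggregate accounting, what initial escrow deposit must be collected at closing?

$6,149.88

Cushion = 2 × $795.68 = $1,591.36
Trial balance (start $0, +$795.68 each month, − disbursements):
  Sep: +$795.68 → $795.68
  Oct: +$795.68 − $6,149.88 → -$4,558.52
  Nov: +$795.68 → -$3,762.84
  Dec: +$795.68 → -$2,967.16
  Jan: +$795.68 → -$2,171.48
  Feb: +$795.68 → -$1,375.80
  Mar: +$795.68 → -$580.12
  Apr: +$795.68 − $3,398.28 → -$3,182.72
  May: +$795.68 → -$2,387.04
  Jun: +$795.68 → -$1,591.36
  Jul: +$795.68 → -$795.68
  Aug: +$795.68 → $0.00
Lowest trial balance = -$4,558.52 (Oct)
Initial deposit = cushion − low point = $1,591.36 − (-$4,558.52) = $6,149.88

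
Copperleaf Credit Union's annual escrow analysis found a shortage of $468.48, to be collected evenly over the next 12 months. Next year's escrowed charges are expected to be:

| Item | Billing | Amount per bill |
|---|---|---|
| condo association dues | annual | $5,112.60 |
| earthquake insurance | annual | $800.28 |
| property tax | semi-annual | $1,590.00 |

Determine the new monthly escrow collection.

$796.78

Condo association dues = $5,112.60/yr
Earthquake insurance = $800.28/yr
Property tax = $1,590.00 × 2 = $3,180.00/yr
Total per year = $9,092.88
Base monthly escrow = $9,092.88 ÷ 12 = $757.74
Shortage per month = $468.48 / 12 = $39.04
Adjusted monthly = $757.74 + $39.04 = $796.78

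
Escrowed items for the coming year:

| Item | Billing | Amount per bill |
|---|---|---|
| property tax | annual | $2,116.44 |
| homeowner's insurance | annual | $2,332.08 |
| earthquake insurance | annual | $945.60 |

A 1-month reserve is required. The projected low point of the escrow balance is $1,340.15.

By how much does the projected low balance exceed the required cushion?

Property tax: $2,116.44 annually
Homeowner's insurance: $2,332.08 annually
Earthquake insurance: $945.60 annually
Combined annual = $5,394.12
Per month = $5,394.12 ÷ 12 = $449.51
Required cushion = 1 × $449.51 = $449.51
Excess over cushion: $1,340.15 − $449.51 = $890.64

$890.64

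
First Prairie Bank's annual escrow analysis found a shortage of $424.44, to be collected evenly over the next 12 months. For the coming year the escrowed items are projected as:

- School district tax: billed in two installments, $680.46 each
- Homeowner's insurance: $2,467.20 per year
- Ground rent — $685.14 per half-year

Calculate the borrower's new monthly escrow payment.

$468.57

School district tax — $680.46 × 2 = $1,360.92/yr
Homeowner's insurance — $2,467.20/yr
Ground rent — $685.14 × 2 = $1,370.28/yr
Yearly total = $1,360.92 + $2,467.20 + $1,370.28 = $5,198.40
Per month = $5,198.40 ÷ 12 = $433.20
Monthly shortage recovery: $424.44 ÷ 12 = $35.37
New monthly escrow = $433.20 + $35.37 = $468.57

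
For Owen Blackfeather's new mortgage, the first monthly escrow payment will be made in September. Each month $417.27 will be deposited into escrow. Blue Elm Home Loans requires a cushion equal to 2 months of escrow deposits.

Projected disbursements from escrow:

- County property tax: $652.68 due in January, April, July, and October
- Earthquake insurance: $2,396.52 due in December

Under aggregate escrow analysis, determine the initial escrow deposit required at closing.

$2,450.07

Cushion = 2 × $417.27 = $834.54
Trial balance (start $0, +$417.27 each month, − disbursements):
  Sep: +$417.27 → $417.27
  Oct: +$417.27 − $652.68 → $181.86
  Nov: +$417.27 → $599.13
  Dec: +$417.27 − $2,396.52 → -$1,380.12
  Jan: +$417.27 − $652.68 → -$1,615.53
  Feb: +$417.27 → -$1,198.26
  Mar: +$417.27 → -$780.99
  Apr: +$417.27 − $652.68 → -$1,016.40
  May: +$417.27 → -$599.13
  Jun: +$417.27 → -$181.86
  Jul: +$417.27 − $652.68 → -$417.27
  Aug: +$417.27 → $0.00
Lowest trial balance = -$1,615.53 (Jan)
Initial deposit = cushion − low point = $834.54 − (-$1,615.53) = $2,450.07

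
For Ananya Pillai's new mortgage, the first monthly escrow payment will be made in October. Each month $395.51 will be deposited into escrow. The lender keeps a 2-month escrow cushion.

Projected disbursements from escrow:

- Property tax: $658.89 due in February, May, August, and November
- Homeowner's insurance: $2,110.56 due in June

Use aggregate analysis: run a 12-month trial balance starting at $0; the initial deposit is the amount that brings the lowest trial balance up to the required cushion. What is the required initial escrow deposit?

$1,318.66

Cushion = 2 × $395.51 = $791.02
Trial balance (start $0, +$395.51 each month, − disbursements):
  Oct: +$395.51 → $395.51
  Nov: +$395.51 − $658.89 → $132.13
  Dec: +$395.51 → $527.64
  Jan: +$395.51 → $923.15
  Feb: +$395.51 − $658.89 → $659.77
  Mar: +$395.51 → $1,055.28
  Apr: +$395.51 → $1,450.79
  May: +$395.51 − $658.89 → $1,187.41
  Jun: +$395.51 − $2,110.56 → -$527.64
  Jul: +$395.51 → -$132.13
  Aug: +$395.51 − $658.89 → -$395.51
  Sep: +$395.51 → $0.00
Lowest trial balance = -$527.64 (Jun)
Initial deposit = cushion − low point = $791.02 − (-$527.64) = $1,318.66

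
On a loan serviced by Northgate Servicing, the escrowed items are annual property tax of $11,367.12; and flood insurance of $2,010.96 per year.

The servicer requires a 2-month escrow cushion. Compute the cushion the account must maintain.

Property tax — $11,367.12 per year
Flood insurance — $2,010.96 per year
Annual escrow total = $11,367.12 + $2,010.96 = $13,378.08
Monthly = $13,378.08 / 12 = $1,114.84
Required cushion = 2 × $1,114.84 = $2,229.68

$2,229.68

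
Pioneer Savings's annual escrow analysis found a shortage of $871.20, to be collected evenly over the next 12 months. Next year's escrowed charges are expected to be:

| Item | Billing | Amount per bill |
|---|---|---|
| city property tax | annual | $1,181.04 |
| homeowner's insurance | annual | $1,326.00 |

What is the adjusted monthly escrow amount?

City property tax = $1,181.04
Homeowner's insurance = $1,326.00
Total per year = $1,181.04 + $1,326.00 = $2,507.04
Base monthly escrow = $2,507.04 / 12 = $208.92
Monthly shortage recovery: $871.20 / 12 = $72.60
New monthly escrow = $208.92 + $72.60 = $281.52

$281.52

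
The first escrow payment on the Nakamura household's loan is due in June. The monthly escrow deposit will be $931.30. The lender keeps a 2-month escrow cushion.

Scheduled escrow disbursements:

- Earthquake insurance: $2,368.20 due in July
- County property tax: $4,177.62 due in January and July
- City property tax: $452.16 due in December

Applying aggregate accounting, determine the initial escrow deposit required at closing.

$6,545.82

Cushion = 2 × $931.30 = $1,862.60
Trial balance (start $0, +$931.30 each month, − disbursements):
  Jun: +$931.30 → $931.30
  Jul: +$931.30 − $6,545.82 → -$4,683.22
  Aug: +$931.30 → -$3,751.92
  Sep: +$931.30 → -$2,820.62
  Oct: +$931.30 → -$1,889.32
  Nov: +$931.30 → -$958.02
  Dec: +$931.30 − $452.16 → -$478.88
  Jan: +$931.30 − $4,177.62 → -$3,725.20
  Feb: +$931.30 → -$2,793.90
  Mar: +$931.30 → -$1,862.60
  Apr: +$931.30 → -$931.30
  May: +$931.30 → $0.00
Lowest trial balance = -$4,683.22 (Jul)
Initial deposit = cushion − low point = $1,862.60 − (-$4,683.22) = $6,545.82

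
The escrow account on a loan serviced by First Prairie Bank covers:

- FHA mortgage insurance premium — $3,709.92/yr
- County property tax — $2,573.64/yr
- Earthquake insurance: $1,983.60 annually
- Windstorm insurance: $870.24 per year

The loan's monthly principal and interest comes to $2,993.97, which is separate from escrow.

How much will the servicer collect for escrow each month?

FHA mortgage insurance premium = $3,709.92
County property tax = $2,573.64
Earthquake insurance = $1,983.60
Windstorm insurance = $870.24
Total annual escrow = $3,709.92 + $2,573.64 + $1,983.60 + $870.24 = $9,137.40
Monthly escrow = $9,137.40 / 12 = $761.45

$761.45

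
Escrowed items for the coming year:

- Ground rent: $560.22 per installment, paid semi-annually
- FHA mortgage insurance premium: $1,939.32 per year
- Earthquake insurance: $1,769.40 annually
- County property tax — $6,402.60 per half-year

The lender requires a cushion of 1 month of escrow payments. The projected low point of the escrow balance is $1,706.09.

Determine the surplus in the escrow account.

$236.56

Ground rent: $560.22 × 2 = $1,120.44/yr
FHA mortgage insurance premium: $1,939.32/yr
Earthquake insurance: $1,769.40/yr
County property tax: $6,402.60 × 2 = $12,805.20/yr
Yearly total = $1,120.44 + $1,939.32 + $1,769.40 + $12,805.20 = $17,634.36
Monthly escrow = $17,634.36 ÷ 12 = $1,469.53
Cushion = 1 × $1,469.53 = $1,469.53
Surplus = $1,706.09 − $1,469.53 = $236.56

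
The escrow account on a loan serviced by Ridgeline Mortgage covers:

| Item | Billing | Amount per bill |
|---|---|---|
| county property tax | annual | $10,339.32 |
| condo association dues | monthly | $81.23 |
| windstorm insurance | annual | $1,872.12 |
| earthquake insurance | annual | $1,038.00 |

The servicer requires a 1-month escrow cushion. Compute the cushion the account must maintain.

County property tax = $10,339.32
Condo association dues = $81.23 × 12 = $974.76
Windstorm insurance = $1,872.12
Earthquake insurance = $1,038.00
Total annual escrow = $10,339.32 + $974.76 + $1,872.12 + $1,038.00 = $14,224.20
Monthly escrow = $14,224.20 / 12 = $1,185.35
Reserve = 1 × $1,185.35 = $1,185.35

$1,185.35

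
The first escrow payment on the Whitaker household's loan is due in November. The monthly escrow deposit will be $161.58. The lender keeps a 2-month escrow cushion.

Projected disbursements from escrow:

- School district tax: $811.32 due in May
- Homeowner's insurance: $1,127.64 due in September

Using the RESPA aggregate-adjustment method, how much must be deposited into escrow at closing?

$484.74

Cushion = 2 × $161.58 = $323.16
Trial balance (start $0, +$161.58 each month, − disbursements):
  Nov: +$161.58 → $161.58
  Dec: +$161.58 → $323.16
  Jan: +$161.58 → $484.74
  Feb: +$161.58 → $646.32
  Mar: +$161.58 → $807.90
  Apr: +$161.58 → $969.48
  May: +$161.58 − $811.32 → $319.74
  Jun: +$161.58 → $481.32
  Jul: +$161.58 → $642.90
  Aug: +$161.58 → $804.48
  Sep: +$161.58 − $1,127.64 → -$161.58
  Oct: +$161.58 → $0.00
Lowest trial balance = -$161.58 (Sep)
Initial deposit = cushion − low point = $323.16 − (-$161.58) = $484.74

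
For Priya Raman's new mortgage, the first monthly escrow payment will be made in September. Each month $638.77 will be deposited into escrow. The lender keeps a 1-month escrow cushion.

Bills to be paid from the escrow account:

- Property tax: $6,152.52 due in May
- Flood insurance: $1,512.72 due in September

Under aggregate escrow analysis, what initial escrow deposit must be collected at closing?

Cushion = 1 × $638.77 = $638.77
Trial balance (start $0, +$638.77 each month, − disbursements):
  Sep: +$638.77 − $1,512.72 → -$873.95
  Oct: +$638.77 → -$235.18
  Nov: +$638.77 → $403.59
  Dec: +$638.77 → $1,042.36
  Jan: +$638.77 → $1,681.13
  Feb: +$638.77 → $2,319.90
  Mar: +$638.77 → $2,958.67
  Apr: +$638.77 → $3,597.44
  May: +$638.77 − $6,152.52 → -$1,916.31
  Jun: +$638.77 → -$1,277.54
  Jul: +$638.77 → -$638.77
  Aug: +$638.77 → $0.00
Lowest trial balance = -$1,916.31 (May)
Initial deposit = cushion − low point = $638.77 − (-$1,916.31) = $2,555.08

$2,555.08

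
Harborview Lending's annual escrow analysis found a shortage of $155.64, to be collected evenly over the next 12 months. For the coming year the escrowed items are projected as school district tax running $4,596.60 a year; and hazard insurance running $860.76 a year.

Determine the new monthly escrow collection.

$467.75

School district tax: $4,596.60 per year
Hazard insurance: $860.76 per year
Total annual escrow = $5,457.36
Monthly escrow = $5,457.36 ÷ 12 = $454.78
Monthly shortage recovery: $155.64 ÷ 12 = $12.97
Adjusted monthly = $454.78 + $12.97 = $467.75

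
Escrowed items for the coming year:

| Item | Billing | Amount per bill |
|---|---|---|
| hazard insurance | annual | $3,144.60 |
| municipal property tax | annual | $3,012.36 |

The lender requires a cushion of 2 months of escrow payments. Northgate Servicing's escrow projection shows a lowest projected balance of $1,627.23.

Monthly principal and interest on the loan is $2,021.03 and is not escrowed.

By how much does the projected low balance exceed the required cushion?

Hazard insurance — $3,144.60 per year
Municipal property tax — $3,012.36 per year
Total annual escrow = $3,144.60 + $3,012.36 = $6,156.96
Per month = $6,156.96 ÷ 12 = $513.08
Required reserve = 2 × $513.08 = $1,026.16
Surplus = $1,627.23 − $1,026.16 = $601.07

$601.07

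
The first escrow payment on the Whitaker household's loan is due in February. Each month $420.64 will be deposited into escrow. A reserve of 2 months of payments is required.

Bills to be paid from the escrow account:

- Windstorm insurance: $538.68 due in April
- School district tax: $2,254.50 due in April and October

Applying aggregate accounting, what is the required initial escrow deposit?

Cushion = 2 × $420.64 = $841.28
Trial balance (start $0, +$420.64 each month, − disbursements):
  Feb: +$420.64 → $420.64
  Mar: +$420.64 → $841.28
  Apr: +$420.64 − $2,793.18 → -$1,531.26
  May: +$420.64 → -$1,110.62
  Jun: +$420.64 → -$689.98
  Jul: +$420.64 → -$269.34
  Aug: +$420.64 → $151.30
  Sep: +$420.64 → $571.94
  Oct: +$420.64 − $2,254.50 → -$1,261.92
  Nov: +$420.64 → -$841.28
  Dec: +$420.64 → -$420.64
  Jan: +$420.64 → $0.00
Lowest trial balance = -$1,531.26 (Apr)
Initial deposit = cushion − low point = $841.28 − (-$1,531.26) = $2,372.54

$2,372.54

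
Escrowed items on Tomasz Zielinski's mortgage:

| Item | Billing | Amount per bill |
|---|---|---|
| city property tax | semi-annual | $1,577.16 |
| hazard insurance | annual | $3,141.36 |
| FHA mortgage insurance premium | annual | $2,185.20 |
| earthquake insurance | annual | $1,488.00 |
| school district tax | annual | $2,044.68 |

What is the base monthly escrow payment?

City property tax — $1,577.16 × 2 = $3,154.32 per year
Hazard insurance — $3,141.36 per year
FHA mortgage insurance premium — $2,185.20 per year
Earthquake insurance — $1,488.00 per year
School district tax — $2,044.68 per year
Total per year = $3,154.32 + $3,141.36 + $2,185.20 + $1,488.00 + $2,044.68 = $12,013.56
Per month = $12,013.56 ÷ 12 = $1,001.13

$1,001.13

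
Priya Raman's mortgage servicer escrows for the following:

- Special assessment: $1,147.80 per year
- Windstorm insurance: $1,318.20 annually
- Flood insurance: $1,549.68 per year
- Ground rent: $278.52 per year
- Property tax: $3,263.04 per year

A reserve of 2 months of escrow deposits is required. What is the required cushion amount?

Special assessment: $1,147.80 per year
Windstorm insurance: $1,318.20 per year
Flood insurance: $1,549.68 per year
Ground rent: $278.52 per year
Property tax: $3,263.04 per year
Combined annual = $1,147.80 + $1,318.20 + $1,549.68 + $278.52 + $3,263.04 = $7,557.24
Base monthly escrow = $7,557.24 ÷ 12 = $629.77
Reserve = 2 × $629.77 = $1,259.54

$1,259.54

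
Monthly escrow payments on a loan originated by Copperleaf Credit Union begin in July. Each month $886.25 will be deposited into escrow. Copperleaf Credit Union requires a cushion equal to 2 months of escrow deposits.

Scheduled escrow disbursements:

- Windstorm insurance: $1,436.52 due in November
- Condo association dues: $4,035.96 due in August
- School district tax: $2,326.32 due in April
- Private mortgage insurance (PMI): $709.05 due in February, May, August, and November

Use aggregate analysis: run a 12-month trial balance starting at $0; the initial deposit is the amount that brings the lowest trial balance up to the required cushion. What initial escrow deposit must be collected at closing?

Cushion = 2 × $886.25 = $1,772.50
Trial balance (start $0, +$886.25 each month, − disbursements):
  Jul: +$886.25 → $886.25
  Aug: +$886.25 − $4,745.01 → -$2,972.51
  Sep: +$886.25 → -$2,086.26
  Oct: +$886.25 → -$1,200.01
  Nov: +$886.25 − $2,145.57 → -$2,459.33
  Dec: +$886.25 → -$1,573.08
  Jan: +$886.25 → -$686.83
  Feb: +$886.25 − $709.05 → -$509.63
  Mar: +$886.25 → $376.62
  Apr: +$886.25 − $2,326.32 → -$1,063.45
  May: +$886.25 − $709.05 → -$886.25
  Jun: +$886.25 → $0.00
Lowest trial balance = -$2,972.51 (Aug)
Initial deposit = cushion − low point = $1,772.50 − (-$2,972.51) = $4,745.01

$4,745.01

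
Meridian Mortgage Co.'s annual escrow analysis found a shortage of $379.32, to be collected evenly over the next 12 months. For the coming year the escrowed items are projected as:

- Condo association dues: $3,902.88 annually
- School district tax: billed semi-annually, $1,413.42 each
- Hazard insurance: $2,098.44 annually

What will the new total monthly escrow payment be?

$767.29

Condo association dues: $3,902.88
School district tax: $1,413.42 × 2 = $2,826.84
Hazard insurance: $2,098.44
Combined annual = $8,828.16
Per month = $8,828.16 ÷ 12 = $735.68
Shortage spread = $379.32 / 12 = $31.61/mo
Adjusted monthly = $735.68 + $31.61 = $767.29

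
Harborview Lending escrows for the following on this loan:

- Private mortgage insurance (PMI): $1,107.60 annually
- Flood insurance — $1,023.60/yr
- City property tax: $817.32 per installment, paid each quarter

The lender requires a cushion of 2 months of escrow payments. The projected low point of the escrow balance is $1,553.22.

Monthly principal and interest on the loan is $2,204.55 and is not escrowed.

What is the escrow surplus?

$653.14

Private mortgage insurance (PMI) — $1,107.60 per year
Flood insurance — $1,023.60 per year
City property tax — $817.32 × 4 = $3,269.28 per year
Yearly total = $1,107.60 + $1,023.60 + $3,269.28 = $5,400.48
Base monthly escrow = $5,400.48 ÷ 12 = $450.04
Cushion = 2 × $450.04 = $900.08
Excess over cushion: $1,553.22 − $900.08 = $653.14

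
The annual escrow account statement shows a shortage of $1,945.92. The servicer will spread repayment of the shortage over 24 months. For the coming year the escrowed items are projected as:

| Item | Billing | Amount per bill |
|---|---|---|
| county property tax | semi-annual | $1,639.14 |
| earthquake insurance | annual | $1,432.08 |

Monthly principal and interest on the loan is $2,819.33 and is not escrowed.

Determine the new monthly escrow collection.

County property tax = $1,639.14 × 2 = $3,278.28
Earthquake insurance = $1,432.08
Total per year = $4,710.36
Monthly = $4,710.36 / 12 = $392.53
Shortage spread = $1,945.92 / 24 = $81.08/mo
Adjusted monthly = $392.53 + $81.08 = $473.61

$473.61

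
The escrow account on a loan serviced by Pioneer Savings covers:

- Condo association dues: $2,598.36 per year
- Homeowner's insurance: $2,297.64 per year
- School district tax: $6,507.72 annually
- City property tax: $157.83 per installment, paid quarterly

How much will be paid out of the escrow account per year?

Condo association dues: $2,598.36 per year
Homeowner's insurance: $2,297.64 per year
School district tax: $6,507.72 per year
City property tax: $157.83 × 4 = $631.32 per year
Total annual escrow = $2,598.36 + $2,297.64 + $6,507.72 + $631.32 = $12,035.04

$12,035.04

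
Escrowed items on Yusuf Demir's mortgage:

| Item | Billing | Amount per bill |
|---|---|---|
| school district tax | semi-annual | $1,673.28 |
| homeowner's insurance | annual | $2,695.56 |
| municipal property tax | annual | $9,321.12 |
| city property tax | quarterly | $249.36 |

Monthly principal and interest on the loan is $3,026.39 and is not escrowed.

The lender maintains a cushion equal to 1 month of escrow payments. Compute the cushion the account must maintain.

$1,363.39

School district tax: $1,673.28 × 2 = $3,346.56 annually
Homeowner's insurance: $2,695.56 annually
Municipal property tax: $9,321.12 annually
City property tax: $249.36 × 4 = $997.44 annually
Total per year = $3,346.56 + $2,695.56 + $9,321.12 + $997.44 = $16,360.68
Monthly escrow = $16,360.68 / 12 = $1,363.39
Required cushion = 1 × $1,363.39 = $1,363.39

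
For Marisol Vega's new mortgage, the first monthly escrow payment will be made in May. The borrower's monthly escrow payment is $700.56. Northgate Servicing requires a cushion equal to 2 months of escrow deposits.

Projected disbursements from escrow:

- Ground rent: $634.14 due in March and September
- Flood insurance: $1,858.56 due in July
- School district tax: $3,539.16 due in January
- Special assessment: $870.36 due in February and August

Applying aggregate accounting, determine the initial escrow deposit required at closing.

$2,168.10

Cushion = 2 × $700.56 = $1,401.12
Trial balance (start $0, +$700.56 each month, − disbursements):
  May: +$700.56 → $700.56
  Jun: +$700.56 → $1,401.12
  Jul: +$700.56 − $1,858.56 → $243.12
  Aug: +$700.56 − $870.36 → $73.32
  Sep: +$700.56 − $634.14 → $139.74
  Oct: +$700.56 → $840.30
  Nov: +$700.56 → $1,540.86
  Dec: +$700.56 → $2,241.42
  Jan: +$700.56 − $3,539.16 → -$597.18
  Feb: +$700.56 − $870.36 → -$766.98
  Mar: +$700.56 − $634.14 → -$700.56
  Apr: +$700.56 → $0.00
Lowest trial balance = -$766.98 (Feb)
Initial deposit = cushion − low point = $1,401.12 − (-$766.98) = $2,168.10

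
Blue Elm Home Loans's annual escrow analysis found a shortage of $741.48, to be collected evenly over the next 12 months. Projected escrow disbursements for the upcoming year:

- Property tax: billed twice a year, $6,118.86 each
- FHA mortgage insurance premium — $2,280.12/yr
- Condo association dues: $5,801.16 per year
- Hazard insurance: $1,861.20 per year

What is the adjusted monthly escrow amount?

Property tax = $6,118.86 × 2 = $12,237.72/yr
FHA mortgage insurance premium = $2,280.12/yr
Condo association dues = $5,801.16/yr
Hazard insurance = $1,861.20/yr
Yearly total = $12,237.72 + $2,280.12 + $5,801.16 + $1,861.20 = $22,180.20
Monthly = $22,180.20 ÷ 12 = $1,848.35
Shortage spread = $741.48 / 12 = $61.79/mo
New monthly escrow = $1,848.35 + $61.79 = $1,910.14

$1,910.14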